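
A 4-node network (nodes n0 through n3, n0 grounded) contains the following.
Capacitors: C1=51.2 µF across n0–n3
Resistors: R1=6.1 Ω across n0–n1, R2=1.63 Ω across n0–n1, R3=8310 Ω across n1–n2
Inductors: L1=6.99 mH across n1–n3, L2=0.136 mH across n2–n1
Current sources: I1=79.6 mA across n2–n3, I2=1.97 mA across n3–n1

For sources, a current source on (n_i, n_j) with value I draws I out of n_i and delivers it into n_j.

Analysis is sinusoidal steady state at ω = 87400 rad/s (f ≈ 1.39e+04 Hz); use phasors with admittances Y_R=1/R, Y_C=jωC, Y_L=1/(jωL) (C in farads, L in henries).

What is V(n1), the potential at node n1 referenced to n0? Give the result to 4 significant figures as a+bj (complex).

Element admittances at ω=87400 rad/s:
  Y(C1) = 0.000+4.475j S between n0,n3
  Y(R1) = 0.1639+0.000j S between n0,n1
  Y(R2) = 0.6135+0.000j S between n0,n1
  Y(L1) = 0.000-0.001637j S between n1,n3
  Y(R3) = 0.0001203+0.000j S between n1,n2
  I1: injects 0.0796 A into n3 (from n2)
  Y(L2) = 0.000-0.08413j S between n2,n1
  I2: injects 0.00197 A into n1 (from n3)
Assemble and solve the 3×3 MNA system:
  V(n1)=-0.09989-0.0002104j  V(n2)=-0.1012-0.9464j  V(n3)=3.655e-05-0.01735j

-0.09989-0.0002104j V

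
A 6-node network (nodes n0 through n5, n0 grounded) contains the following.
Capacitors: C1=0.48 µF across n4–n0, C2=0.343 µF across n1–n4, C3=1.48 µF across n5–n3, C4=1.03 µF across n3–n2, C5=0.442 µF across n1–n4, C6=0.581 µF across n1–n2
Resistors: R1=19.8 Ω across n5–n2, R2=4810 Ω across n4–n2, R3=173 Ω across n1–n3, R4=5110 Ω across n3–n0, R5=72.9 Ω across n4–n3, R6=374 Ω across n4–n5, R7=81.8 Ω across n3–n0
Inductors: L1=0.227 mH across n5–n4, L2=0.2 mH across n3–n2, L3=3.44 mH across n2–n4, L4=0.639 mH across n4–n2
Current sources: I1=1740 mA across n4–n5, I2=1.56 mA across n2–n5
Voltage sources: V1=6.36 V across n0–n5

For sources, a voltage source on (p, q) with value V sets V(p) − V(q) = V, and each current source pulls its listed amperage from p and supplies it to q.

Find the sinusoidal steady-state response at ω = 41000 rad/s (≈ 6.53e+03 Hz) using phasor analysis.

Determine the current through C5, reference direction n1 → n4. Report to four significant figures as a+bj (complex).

-0.1048+0.02038j A

Element admittances at ω=41000 rad/s:
  Y(C1) = 0.000+0.01968j S between n4,n0
  Y(R1) = 0.05051+0.000j S between n5,n2
  Y(L1) = 0.000-0.1074j S between n5,n4
  Y(C2) = 0.000+0.01406j S between n1,n4
  Y(C3) = 0.000+0.06068j S between n5,n3
  Y(C4) = 0.000+0.04223j S between n3,n2
  Y(R2) = 0.0002079+0.000j S between n4,n2
  Y(R3) = 0.005780+0.000j S between n1,n3
  Y(L2) = 0.000-0.1220j S between n3,n2
  Y(C5) = 0.000+0.01812j S between n1,n4
  Y(R4) = 0.0001957+0.000j S between n3,n0
  I1: injects 1.74 A into n5 (from n4)
  Y(L3) = 0.000-0.007090j S between n2,n4
  I2: injects 0.00156 A into n5 (from n2)
  Y(R5) = 0.01372+0.000j S between n4,n3
  Y(R6) = 0.002674+0.000j S between n4,n5
  Y(R7) = 0.01222+0.000j S between n3,n0
  Y(L4) = 0.000-0.03817j S between n4,n2
  Y(C6) = 0.000+0.02382j S between n1,n2
  V1: constraint V(n0)−V(n5) = 6.36
Assemble and solve the 6×6 MNA system:
  V(n1)=-9.991-8.827j  V(n2)=-10.97-1.011j  V(n3)=-9.991+1.473j  V(n4)=-11.12-14.61j  V(n5)=-6.360+0.000j
  i(V1)=0.1635-0.2005j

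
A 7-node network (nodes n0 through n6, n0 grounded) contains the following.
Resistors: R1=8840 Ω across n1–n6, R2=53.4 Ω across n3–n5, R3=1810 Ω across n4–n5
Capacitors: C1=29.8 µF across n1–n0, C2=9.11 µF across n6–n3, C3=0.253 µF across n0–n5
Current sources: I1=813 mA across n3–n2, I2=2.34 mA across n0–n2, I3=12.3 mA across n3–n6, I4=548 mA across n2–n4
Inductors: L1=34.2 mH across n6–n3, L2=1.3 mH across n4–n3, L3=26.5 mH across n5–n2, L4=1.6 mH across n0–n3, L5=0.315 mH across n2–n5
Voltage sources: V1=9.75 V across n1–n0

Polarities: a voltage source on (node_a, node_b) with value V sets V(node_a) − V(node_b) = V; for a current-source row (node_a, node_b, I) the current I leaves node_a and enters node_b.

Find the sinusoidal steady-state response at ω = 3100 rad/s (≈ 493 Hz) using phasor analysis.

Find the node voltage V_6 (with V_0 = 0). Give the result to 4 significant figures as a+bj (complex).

Element admittances at ω=3100 rad/s:
  Y(R1) = 0.0001131+0.000j S between n1,n6
  Y(C1) = 0.000+0.09238j S between n1,n0
  Y(C2) = 0.000+0.02824j S between n6,n3
  I1: injects 0.813 A into n2 (from n3)
  Y(R2) = 0.01873+0.000j S between n3,n5
  Y(L1) = 0.000-0.009432j S between n6,n3
  I2: injects 0.00234 A into n2 (from n0)
  Y(L2) = 0.000-0.2481j S between n4,n3
  Y(L3) = 0.000-0.01217j S between n5,n2
  Y(C3) = 0.000+0.0007843j S between n0,n5
  I3: injects 0.0123 A into n6 (from n3)
  Y(R3) = 0.0005525+0.000j S between n4,n5
  I4: injects 0.548 A into n4 (from n2)
  Y(L4) = 0.000-0.2016j S between n0,n3
  Y(L5) = 0.000-1.024j S between n2,n5
  V1: constraint V(n1)−V(n0) = 9.75
Assemble and solve the 7×7 MNA system:
  V(n1)=9.750+0.000j  V(n2)=13.90-0.2282j  V(n3)=0.05369+0.01515j  V(n4)=0.05979+2.254j  V(n5)=13.90-0.4862j  V(n6)=0.05788-0.6971j
  i(V1)=-0.001096-0.9008j

0.05788-0.6971j V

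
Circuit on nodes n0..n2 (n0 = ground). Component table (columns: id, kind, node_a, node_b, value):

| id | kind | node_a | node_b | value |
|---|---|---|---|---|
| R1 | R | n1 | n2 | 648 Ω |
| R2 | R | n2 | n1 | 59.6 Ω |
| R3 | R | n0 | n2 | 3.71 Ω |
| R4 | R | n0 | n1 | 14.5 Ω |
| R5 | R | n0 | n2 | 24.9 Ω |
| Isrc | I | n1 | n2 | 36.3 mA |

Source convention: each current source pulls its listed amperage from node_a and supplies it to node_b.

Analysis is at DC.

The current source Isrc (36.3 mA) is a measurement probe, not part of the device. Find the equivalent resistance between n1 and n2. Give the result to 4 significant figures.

R_eq = 13.38 Ω

Element admittances at DC:
  Y(R1) = 0.001543 S between n1,n2
  Y(R2) = 0.01678 S between n2,n1
  Y(R3) = 0.2695 S between n0,n2
  Y(R4) = 0.06897 S between n0,n1
  Y(R5) = 0.04016 S between n0,n2
  Isrc: injects 0.0363 A into n2 (from n1)
Assemble and solve the 2×2 MNA system:
  V(n1)=-0.3973  V(n2)=0.08847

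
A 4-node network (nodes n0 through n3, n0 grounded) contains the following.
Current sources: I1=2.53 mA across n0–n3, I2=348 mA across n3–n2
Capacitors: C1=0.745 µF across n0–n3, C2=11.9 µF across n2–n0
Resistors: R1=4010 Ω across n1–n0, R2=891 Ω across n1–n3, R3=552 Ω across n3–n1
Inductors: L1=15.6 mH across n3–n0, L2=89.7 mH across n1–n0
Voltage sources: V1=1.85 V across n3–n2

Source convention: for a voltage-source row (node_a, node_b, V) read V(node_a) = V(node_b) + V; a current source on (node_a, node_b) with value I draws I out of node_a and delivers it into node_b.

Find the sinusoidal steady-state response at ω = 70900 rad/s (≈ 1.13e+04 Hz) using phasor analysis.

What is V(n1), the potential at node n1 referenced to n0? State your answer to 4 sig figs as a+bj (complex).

1.603+0.07698j V

Element admittances at ω=70900 rad/s:
  I1: injects 0.00253 A into n3 (from n0)
  Y(C1) = 0.000+0.05282j S between n0,n3
  I2: injects 0.348 A into n2 (from n3)
  Y(R1) = 0.0002494+0.000j S between n1,n0
  Y(C2) = 0.000+0.8437j S between n2,n0
  Y(L1) = 0.000-0.0009041j S between n3,n0
  Y(R2) = 0.001122+0.000j S between n1,n3
  Y(R3) = 0.001812+0.000j S between n3,n1
  Y(L2) = 0.000-0.0001572j S between n1,n0
  V1: constraint V(n3)−V(n2) = 1.85
Assemble and solve the 4×4 MNA system:
  V(n1)=1.603+0.07698j  V(n2)=-0.1070-0.002365j  V(n3)=1.743-0.002365j
  i(V1)=-0.3460-0.09026j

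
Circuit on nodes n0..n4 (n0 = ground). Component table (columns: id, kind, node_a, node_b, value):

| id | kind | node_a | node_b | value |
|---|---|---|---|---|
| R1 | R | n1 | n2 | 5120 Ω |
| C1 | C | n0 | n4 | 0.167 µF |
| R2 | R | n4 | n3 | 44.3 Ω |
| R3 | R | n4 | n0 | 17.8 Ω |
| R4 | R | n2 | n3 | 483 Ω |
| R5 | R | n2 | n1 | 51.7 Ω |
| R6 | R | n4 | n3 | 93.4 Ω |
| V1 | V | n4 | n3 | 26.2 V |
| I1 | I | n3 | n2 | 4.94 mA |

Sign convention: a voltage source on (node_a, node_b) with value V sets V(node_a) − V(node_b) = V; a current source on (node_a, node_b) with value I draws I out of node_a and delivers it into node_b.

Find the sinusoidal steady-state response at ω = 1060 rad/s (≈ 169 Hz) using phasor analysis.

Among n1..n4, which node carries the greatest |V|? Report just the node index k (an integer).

Apply KCL at each of the 4 non-ground nodes and solve the resulting linear system.
Node n1: branches {R1, R5} → V_1 = -23.81+0.000j
Node n2: branches {R1, R4, R5, I1} → V_2 = -23.81+0.000j
Node n3: branches {R2, R4, R6, V1, I1} → V_3 = -26.20+0.000j
Node n4: branches {C1, R2, R3, R6, V1} → V_4 = 0.000+0.000j
Source currents: i(V1)=-0.8719+0.000j

3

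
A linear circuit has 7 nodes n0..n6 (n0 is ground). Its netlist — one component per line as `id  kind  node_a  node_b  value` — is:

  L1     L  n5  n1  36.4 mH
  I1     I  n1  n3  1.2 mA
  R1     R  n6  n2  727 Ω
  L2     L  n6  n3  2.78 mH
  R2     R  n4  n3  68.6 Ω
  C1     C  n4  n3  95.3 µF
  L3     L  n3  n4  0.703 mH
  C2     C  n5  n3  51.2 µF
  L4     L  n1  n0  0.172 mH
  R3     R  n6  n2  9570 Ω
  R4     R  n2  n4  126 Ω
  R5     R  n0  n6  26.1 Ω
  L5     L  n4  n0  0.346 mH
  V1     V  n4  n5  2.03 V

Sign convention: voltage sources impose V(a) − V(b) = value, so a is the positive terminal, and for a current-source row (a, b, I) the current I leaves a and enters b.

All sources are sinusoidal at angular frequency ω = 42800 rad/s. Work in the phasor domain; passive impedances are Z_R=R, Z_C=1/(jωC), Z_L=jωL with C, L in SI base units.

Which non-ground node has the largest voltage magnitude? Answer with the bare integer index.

Element admittances at ω=42800 rad/s:
  Y(L1) = 0.000-0.0006419j S between n5,n1
  I1: injects 0.0012 A into n3 (from n1)
  Y(R1) = 0.001376+0.000j S between n6,n2
  Y(L2) = 0.000-0.008404j S between n6,n3
  Y(R2) = 0.01458+0.000j S between n4,n3
  Y(C1) = 0.000+4.079j S between n4,n3
  Y(L3) = 0.000-0.03324j S between n3,n4
  Y(C2) = 0.000+2.191j S between n5,n3
  Y(L4) = 0.000-0.1358j S between n1,n0
  Y(R3) = 0.0001045+0.000j S between n6,n2
  Y(R4) = 0.007937+0.000j S between n2,n4
  Y(R5) = 0.03831+0.000j S between n0,n6
  Y(L5) = 0.000-0.06753j S between n4,n0
  V1: constraint V(n4)−V(n5) = 2.03
Assemble and solve the 7×7 MNA system:
  V(n1)=-0.009116-0.008660j  V(n2)=0.07421+0.04405j  V(n3)=-0.6225+0.02619j  V(n4)=0.09159+0.02819j  V(n5)=-1.938+0.02819j  V(n6)=-0.01897+0.1291j
  i(V1)=-0.004359-2.882j

5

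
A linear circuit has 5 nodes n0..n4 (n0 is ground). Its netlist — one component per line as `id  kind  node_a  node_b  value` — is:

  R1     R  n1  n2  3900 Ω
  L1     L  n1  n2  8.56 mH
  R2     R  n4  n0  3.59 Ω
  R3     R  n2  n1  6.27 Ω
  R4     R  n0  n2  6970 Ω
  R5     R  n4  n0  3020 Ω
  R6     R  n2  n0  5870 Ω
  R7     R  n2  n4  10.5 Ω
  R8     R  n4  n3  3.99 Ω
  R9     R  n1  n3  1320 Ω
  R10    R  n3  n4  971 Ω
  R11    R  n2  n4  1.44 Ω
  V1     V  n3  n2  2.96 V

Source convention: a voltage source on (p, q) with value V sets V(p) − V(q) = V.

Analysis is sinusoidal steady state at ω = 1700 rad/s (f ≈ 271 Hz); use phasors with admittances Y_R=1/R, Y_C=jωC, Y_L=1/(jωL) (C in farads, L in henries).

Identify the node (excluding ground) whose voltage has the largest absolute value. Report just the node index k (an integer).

Element admittances at ω=1700 rad/s:
  Y(R1) = 0.0002564+0.000j S between n1,n2
  Y(L1) = 0.000-0.06872j S between n1,n2
  Y(R2) = 0.2786+0.000j S between n4,n0
  Y(R3) = 0.1595+0.000j S between n2,n1
  Y(R4) = 0.0001435+0.000j S between n0,n2
  Y(R5) = 0.0003311+0.000j S between n4,n0
  Y(R6) = 0.0001704+0.000j S between n2,n0
  Y(R7) = 0.09524+0.000j S between n2,n4
  Y(R8) = 0.2506+0.000j S between n4,n3
  Y(R9) = 0.0007576+0.000j S between n1,n3
  Y(R10) = 0.001030+0.000j S between n3,n4
  Y(R11) = 0.6944+0.000j S between n2,n4
  V1: constraint V(n3)−V(n2) = 2.96
Assemble and solve the 5×5 MNA system:
  V(n1)=-0.7025+0.005055j  V(n2)=-0.7143+0.000j  V(n3)=2.246+0.000j  V(n4)=0.0008038+0.000j
  i(V1)=-0.5672+3.830e-06j

3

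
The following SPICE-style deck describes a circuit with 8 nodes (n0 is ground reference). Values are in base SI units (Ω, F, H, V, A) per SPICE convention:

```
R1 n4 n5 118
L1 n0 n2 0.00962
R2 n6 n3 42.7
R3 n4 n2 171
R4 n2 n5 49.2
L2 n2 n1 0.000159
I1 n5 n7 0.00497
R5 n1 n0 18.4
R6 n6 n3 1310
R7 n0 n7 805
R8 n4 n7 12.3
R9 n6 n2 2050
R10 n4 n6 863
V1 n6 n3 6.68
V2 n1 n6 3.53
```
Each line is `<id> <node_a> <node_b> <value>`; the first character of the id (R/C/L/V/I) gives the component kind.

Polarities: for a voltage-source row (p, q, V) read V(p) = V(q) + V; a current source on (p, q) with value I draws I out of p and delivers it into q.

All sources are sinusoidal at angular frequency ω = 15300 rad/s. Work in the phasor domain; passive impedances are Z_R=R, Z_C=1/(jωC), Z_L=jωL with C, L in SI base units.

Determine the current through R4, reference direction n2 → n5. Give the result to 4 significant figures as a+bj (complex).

Apply KCL at each of the 7 non-ground nodes and solve the resulting linear system.
Node n1: branches {L2, R5, V2} → V_1 = 0.001319+0.0004031j
Node n2: branches {L1, R3, R4, L2, R9} → V_2 = 0.001217-0.01343j
Node n3: branches {R2, R6, V1} → V_3 = -10.21+0.0004031j
Node n4: branches {R1, R3, R8, R10} → V_4 = -0.04516-0.01115j
Node n5: branches {R1, R4, I1} → V_5 = -0.1850-0.01276j
Node n6: branches {R2, R6, R9, R10, V1, V2} → V_6 = -3.529+0.0004031j
Node n7: branches {I1, R7, R8} → V_7 = 0.01573-0.01098j
Source currents: i(V1)=-0.1615+0.000j, i(V2)=-0.005758+2.013e-05j

0.003785-1.366e-05j A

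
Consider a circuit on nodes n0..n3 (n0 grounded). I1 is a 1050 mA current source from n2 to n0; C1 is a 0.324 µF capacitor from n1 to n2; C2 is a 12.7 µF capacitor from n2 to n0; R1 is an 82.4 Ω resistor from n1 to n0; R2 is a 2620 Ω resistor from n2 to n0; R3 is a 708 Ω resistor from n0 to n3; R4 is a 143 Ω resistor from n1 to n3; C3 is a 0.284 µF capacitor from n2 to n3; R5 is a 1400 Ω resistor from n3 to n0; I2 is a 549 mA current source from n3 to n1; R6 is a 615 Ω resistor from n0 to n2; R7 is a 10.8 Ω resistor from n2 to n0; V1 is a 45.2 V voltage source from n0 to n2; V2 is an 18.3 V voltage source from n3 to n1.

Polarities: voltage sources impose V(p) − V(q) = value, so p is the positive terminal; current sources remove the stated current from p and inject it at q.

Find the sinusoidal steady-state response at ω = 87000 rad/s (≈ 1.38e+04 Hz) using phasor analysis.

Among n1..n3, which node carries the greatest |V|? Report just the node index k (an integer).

1

MNA unknowns: 3 node voltages V₁..V_3 plus 2 source currents (V1, V2)
I1: z[2]−=1.05, z[0]+=1.05
C1: Y=0.000+0.02819j on G[1,2]
C2: Y=0.000+1.105j on G[2,0]
R1: Y=0.01214+0.000j on G[1,0]
R2: Y=0.0003817+0.000j on G[2,0]
R3: Y=0.001412+0.000j on G[0,3]
R4: Y=0.006993+0.000j on G[1,3]
C3: Y=0.000+0.02471j on G[2,3]
R5: Y=0.0007143+0.000j on G[3,0]
I2: z[3]−=0.549, z[1]+=0.549
R6: Y=0.001626+0.000j on G[0,2]
R7: Y=0.09259+0.000j on G[2,0]
V1: row V0−V2=45.2, i_V1 at 0,2
V2: row V3−V1=18.3, i_V2 at 3,1
solve → V1=-50.29-12.82j, V2=-45.20+0.000j, V3=-31.99-12.82j
aux → i_V1=-3.904-50.12j, i_V2=-0.9258-0.2991j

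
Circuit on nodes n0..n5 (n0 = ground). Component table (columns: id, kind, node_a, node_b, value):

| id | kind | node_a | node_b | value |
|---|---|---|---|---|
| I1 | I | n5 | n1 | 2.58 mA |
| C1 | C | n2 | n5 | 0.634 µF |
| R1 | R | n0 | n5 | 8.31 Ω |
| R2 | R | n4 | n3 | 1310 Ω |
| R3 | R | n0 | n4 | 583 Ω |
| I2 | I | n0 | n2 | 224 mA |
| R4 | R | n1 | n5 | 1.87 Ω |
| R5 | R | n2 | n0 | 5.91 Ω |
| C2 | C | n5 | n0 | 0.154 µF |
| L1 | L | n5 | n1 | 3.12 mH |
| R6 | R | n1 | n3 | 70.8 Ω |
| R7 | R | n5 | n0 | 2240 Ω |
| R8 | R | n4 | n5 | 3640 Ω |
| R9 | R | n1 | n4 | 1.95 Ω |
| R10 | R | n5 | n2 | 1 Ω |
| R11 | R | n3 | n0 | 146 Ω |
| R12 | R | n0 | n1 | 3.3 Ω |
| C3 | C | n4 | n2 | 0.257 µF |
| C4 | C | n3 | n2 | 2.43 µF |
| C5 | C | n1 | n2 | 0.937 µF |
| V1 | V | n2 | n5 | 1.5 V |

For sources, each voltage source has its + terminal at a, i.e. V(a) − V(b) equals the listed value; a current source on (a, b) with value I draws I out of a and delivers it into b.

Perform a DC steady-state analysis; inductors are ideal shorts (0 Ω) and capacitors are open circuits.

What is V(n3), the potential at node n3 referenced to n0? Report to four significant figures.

MNA unknowns: 5 node voltages V₁..V_5 plus 2 source currents (L1, V1)
I1: z[5]−=0.00258, z[1]+=0.00258
C1: Y=0.000 on G[2,5]
R1: Y=0.1203 on G[0,5]
R2: Y=0.0007634 on G[4,3]
R3: Y=0.001715 on G[0,4]
I2: z[0]−=0.224, z[2]+=0.224
R4: Y=0.5348 on G[1,5]
R5: Y=0.1692 on G[2,0]
C2: Y=0.000 on G[5,0]
L1: row V5−V1=0, i_L1 at 5,1
R6: Y=0.01412 on G[1,3]
R7: Y=0.0004464 on G[5,0]
R8: Y=0.0002747 on G[4,5]
R9: Y=0.5128 on G[1,4]
R10: Y=1.000 on G[5,2]
R11: Y=0.006849 on G[3,0]
R12: Y=0.3030 on G[0,1]
C3: Y=0.000 on G[4,2]
C4: Y=0.000 on G[3,2]
C5: Y=0.000 on G[1,2]
V1: row V2−V5=1.5, i_V1 at 2,5
solve → V1=-0.04973, V2=1.450, V3=-0.03405, V4=-0.04954, V5=-0.04973
aux → i_L1=-0.01797, i_V1=-1.521

-0.03405 V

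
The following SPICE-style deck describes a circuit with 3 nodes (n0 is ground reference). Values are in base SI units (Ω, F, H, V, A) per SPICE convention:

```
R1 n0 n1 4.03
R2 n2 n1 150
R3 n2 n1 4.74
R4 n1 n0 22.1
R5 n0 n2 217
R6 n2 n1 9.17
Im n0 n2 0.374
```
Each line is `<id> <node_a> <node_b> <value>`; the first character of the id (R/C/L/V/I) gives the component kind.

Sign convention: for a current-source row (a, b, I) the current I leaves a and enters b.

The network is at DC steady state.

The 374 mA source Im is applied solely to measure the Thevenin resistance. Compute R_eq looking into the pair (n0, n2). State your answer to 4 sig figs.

R_eq = 6.282 Ω

Element admittances at DC:
  Y(R1) = 0.2481 S between n0,n1
  Y(R2) = 0.006667 S between n2,n1
  Y(R3) = 0.2110 S between n2,n1
  Y(R4) = 0.04525 S between n1,n0
  Y(R5) = 0.004608 S between n0,n2
  Y(R6) = 0.1091 S between n2,n1
  Im: injects 0.374 A into n2 (from n0)
Assemble and solve the 2×2 MNA system:
  V(n1)=1.238  V(n2)=2.350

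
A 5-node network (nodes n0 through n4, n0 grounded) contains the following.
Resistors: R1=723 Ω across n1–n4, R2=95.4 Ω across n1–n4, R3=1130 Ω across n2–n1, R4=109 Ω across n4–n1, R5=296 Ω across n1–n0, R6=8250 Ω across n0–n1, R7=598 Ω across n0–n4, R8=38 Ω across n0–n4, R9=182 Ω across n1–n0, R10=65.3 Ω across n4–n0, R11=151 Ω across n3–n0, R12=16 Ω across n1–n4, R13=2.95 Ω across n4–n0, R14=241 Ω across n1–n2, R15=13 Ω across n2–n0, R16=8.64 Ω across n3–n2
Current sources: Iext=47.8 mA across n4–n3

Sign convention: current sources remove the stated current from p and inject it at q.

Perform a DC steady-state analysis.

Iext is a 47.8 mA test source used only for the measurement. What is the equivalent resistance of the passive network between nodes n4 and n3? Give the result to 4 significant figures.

R_eq = 20.65 Ω

Apply KCL at each of the 4 non-ground nodes and solve the resulting linear system.
Node n1: branches {R1, R2, R3, R4, R5, R6, R9, R12, R14} → V_1 = -0.07281
Node n2: branches {R3, R14, R15, R16} → V_2 = 0.5083
Node n3: branches {R11, R16, Iext} → V_3 = 0.8715
Node n4: branches {R1, R2, R4, R7, R8, R10, R12, R13, Iext} → V_4 = -0.1157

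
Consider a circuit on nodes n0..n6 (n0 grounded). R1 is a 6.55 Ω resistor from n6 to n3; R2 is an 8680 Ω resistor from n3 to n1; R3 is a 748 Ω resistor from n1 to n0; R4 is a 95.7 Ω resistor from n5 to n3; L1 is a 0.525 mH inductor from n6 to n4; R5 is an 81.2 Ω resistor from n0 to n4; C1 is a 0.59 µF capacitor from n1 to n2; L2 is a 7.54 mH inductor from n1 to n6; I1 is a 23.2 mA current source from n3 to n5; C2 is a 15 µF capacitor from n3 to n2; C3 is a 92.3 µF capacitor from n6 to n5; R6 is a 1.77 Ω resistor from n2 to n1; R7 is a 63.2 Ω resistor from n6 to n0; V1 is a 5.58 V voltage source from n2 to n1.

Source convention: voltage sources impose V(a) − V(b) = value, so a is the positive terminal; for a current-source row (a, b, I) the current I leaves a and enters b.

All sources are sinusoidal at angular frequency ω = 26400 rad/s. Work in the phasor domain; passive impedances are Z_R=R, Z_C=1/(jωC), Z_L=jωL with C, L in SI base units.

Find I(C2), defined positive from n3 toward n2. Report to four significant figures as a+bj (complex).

-0.008978+0.02862j A

Element admittances at ω=26400 rad/s:
  Y(R1) = 0.1527+0.000j S between n6,n3
  Y(R2) = 0.0001152+0.000j S between n3,n1
  Y(R3) = 0.001337+0.000j S between n1,n0
  Y(R4) = 0.01045+0.000j S between n5,n3
  Y(L1) = 0.000-0.07215j S between n6,n4
  Y(R5) = 0.01232+0.000j S between n0,n4
  Y(C1) = 0.000+0.01558j S between n1,n2
  Y(L2) = 0.000-0.005024j S between n1,n6
  I1: injects 0.0232 A into n5 (from n3)
  Y(C2) = 0.000+0.3960j S between n3,n2
  Y(C3) = 0.000+2.437j S between n6,n5
  Y(R6) = 0.5650+0.000j S between n2,n1
  Y(R7) = 0.01582+0.000j S between n6,n0
  V1: constraint V(n2)−V(n1) = 5.58
Assemble and solve the 7×7 MNA system:
  V(n1)=-5.482-0.1713j  V(n2)=0.09820-0.1713j  V(n3)=0.1705-0.1486j  V(n4)=0.2588-0.01671j  V(n5)=0.2610+0.01834j  V(n6)=0.2617+0.02747j
  i(V1)=-3.162-0.05829j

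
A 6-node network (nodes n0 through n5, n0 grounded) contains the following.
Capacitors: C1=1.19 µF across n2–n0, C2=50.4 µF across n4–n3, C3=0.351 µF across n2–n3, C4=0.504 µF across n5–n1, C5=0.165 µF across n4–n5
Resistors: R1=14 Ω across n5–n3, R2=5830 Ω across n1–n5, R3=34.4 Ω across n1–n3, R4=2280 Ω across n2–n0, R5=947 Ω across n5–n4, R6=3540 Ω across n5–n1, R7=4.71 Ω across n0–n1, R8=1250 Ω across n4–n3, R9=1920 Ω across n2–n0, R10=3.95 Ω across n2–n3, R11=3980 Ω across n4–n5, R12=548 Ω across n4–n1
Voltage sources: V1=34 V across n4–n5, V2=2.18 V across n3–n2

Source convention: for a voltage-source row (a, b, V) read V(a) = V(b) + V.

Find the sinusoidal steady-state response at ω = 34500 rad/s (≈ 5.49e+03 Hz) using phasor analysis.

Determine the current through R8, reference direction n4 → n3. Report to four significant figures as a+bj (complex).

Element admittances at ω=34500 rad/s:
  Y(C1) = 0.000+0.04106j S between n2,n0
  Y(C2) = 0.000+1.739j S between n4,n3
  Y(R1) = 0.07143+0.000j S between n5,n3
  Y(R2) = 0.0001715+0.000j S between n1,n5
  Y(R3) = 0.02907+0.000j S between n1,n3
  Y(R4) = 0.0004386+0.000j S between n2,n0
  Y(R5) = 0.001056+0.000j S between n5,n4
  Y(C3) = 0.000+0.01211j S between n2,n3
  Y(C4) = 0.000+0.01739j S between n5,n1
  Y(R6) = 0.0002825+0.000j S between n5,n1
  Y(R7) = 0.2123+0.000j S between n0,n1
  Y(R8) = 0.0008000+0.000j S between n4,n3
  Y(R9) = 0.0005208+0.000j S between n2,n0
  Y(C5) = 0.000+0.005693j S between n4,n5
  Y(R10) = 0.2532+0.000j S between n2,n3
  Y(R11) = 0.0002513+0.000j S between n4,n5
  Y(R12) = 0.001825+0.000j S between n4,n1
  V1: constraint V(n4)−V(n5) = 34
  V2: constraint V(n3)−V(n2) = 2.18
Assemble and solve the 7×7 MNA system:
  V(n1)=0.7829-1.303j  V(n2)=6.640+4.204j  V(n3)=8.820+4.204j  V(n4)=9.131+2.781j  V(n5)=-24.87+2.781j
  i(V1)=-2.534-0.7393j  i(V2)=-0.7181+0.2503j

0.0002482-0.001138j A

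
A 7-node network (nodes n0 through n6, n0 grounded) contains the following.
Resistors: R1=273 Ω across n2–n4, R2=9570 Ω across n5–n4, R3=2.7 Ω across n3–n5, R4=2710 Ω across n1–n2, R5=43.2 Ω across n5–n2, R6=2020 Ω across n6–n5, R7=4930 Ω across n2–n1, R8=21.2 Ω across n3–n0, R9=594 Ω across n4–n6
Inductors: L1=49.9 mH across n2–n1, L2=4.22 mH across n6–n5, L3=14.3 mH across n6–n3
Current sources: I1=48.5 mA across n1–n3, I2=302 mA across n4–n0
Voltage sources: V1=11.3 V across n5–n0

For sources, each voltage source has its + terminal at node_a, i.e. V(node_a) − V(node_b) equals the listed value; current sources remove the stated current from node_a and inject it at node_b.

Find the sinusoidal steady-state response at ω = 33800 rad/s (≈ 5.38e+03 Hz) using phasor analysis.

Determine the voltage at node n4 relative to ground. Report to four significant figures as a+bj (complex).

-51.81-3.795j V

Element admittances at ω=33800 rad/s:
  Y(R1) = 0.003663+0.000j S between n2,n4
  Y(R2) = 0.0001045+0.000j S between n5,n4
  Y(L1) = 0.000-0.0005929j S between n2,n1
  Y(R3) = 0.3704+0.000j S between n3,n5
  I1: injects 0.0485 A into n3 (from n1)
  I2: injects 0.302 A into n0 (from n4)
  Y(L2) = 0.000-0.007011j S between n6,n5
  Y(R4) = 0.0003690+0.000j S between n1,n2
  Y(R5) = 0.02315+0.000j S between n5,n2
  Y(R6) = 0.0004950+0.000j S between n6,n5
  Y(R7) = 0.0002028+0.000j S between n2,n1
  Y(L3) = 0.000-0.002069j S between n6,n3
  Y(R8) = 0.04717+0.000j S between n3,n0
  Y(R9) = 0.001684+0.000j S between n4,n6
  V1: constraint V(n5)−V(n0) = 11.3
Assemble and solve the 7×7 MNA system:
  V(n1)=-40.00-42.90j  V(n2)=0.8692-0.5185j  V(n3)=10.08+0.005130j  V(n4)=-51.81-3.795j  V(n5)=11.30+0.000j  V(n6)=9.049-11.16j
  i(V1)=-0.7777-0.0002420j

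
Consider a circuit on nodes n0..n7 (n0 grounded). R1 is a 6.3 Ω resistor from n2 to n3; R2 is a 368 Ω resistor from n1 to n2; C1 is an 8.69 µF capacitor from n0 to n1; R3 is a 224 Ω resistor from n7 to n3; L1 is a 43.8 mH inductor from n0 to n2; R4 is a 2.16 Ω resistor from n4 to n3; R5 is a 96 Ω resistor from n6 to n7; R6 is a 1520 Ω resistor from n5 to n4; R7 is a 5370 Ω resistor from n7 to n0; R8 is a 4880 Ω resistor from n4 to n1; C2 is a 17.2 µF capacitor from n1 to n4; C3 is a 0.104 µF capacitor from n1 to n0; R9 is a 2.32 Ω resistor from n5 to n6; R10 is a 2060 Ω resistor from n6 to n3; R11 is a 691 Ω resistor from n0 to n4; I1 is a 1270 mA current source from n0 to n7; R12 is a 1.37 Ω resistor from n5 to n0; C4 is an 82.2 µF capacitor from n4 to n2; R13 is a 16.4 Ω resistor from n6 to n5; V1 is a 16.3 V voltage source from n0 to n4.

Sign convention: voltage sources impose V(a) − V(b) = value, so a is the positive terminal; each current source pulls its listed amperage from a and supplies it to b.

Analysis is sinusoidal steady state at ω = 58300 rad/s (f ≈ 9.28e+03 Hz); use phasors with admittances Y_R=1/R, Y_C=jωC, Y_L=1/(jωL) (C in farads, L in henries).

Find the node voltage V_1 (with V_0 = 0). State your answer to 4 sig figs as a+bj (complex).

-10.79+0.01063j V

MNA unknowns: 7 node voltages V₁..V_7 plus 1 source current (V1)
R1: Y=0.1587+0.000j on G[2,3]
R2: Y=0.002717+0.000j on G[1,2]
C1: Y=0.000+0.5066j on G[0,1]
R3: Y=0.004464+0.000j on G[7,3]
L1: Y=0.000-0.0003916j on G[0,2]
R4: Y=0.4630+0.000j on G[4,3]
R5: Y=0.01042+0.000j on G[6,7]
R6: Y=0.0006579+0.000j on G[5,4]
R7: Y=0.0001862+0.000j on G[7,0]
R8: Y=0.0002049+0.000j on G[4,1]
C2: Y=0.000+1.003j on G[1,4]
C3: Y=0.000+0.006063j on G[1,0]
R9: Y=0.4310+0.000j on G[5,6]
R10: Y=0.0004854+0.000j on G[6,3]
R11: Y=0.001447+0.000j on G[0,4]
I1: z[0]−=1.27, z[7]+=1.27
R12: Y=0.7299+0.000j on G[5,0]
C4: Y=0.000+4.792j on G[4,2]
R13: Y=0.06098+0.000j on G[6,5]
V1: row V0−V4=16.3, i_V1 at 0,4
solve → V1=-10.79+0.01063j, V2=-16.30-0.02673j, V3=-15.59-0.006785j, V4=-16.30+0.000j, V5=1.097-3.276e-05j, V6=2.748-8.141e-05j, V7=81.57-0.002067j
aux → i_V1=-0.4831-5.523j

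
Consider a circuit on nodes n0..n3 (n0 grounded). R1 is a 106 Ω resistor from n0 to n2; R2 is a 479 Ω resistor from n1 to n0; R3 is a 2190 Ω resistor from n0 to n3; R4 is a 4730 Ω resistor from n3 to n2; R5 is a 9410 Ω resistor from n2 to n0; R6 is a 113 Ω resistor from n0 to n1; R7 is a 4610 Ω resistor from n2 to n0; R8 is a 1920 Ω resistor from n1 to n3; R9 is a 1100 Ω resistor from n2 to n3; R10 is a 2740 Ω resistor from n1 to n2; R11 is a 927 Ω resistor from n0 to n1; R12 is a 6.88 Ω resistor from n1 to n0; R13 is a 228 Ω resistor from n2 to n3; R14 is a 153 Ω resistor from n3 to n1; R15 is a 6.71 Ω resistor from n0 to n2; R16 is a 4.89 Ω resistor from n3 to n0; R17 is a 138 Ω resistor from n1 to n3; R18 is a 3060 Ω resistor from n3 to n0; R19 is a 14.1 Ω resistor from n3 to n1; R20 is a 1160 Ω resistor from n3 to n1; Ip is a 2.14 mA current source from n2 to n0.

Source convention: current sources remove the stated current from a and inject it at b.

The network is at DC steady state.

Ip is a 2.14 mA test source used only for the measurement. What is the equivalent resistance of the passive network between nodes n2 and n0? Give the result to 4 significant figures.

Apply KCL at each of the 3 non-ground nodes and solve the resulting linear system.
Node n1: branches {R2, R6, R8, R10, R11, R12, R14, R17, R19, R20} → V_1 = -0.0001166
Node n2: branches {R1, R4, R5, R7, R9, R10, R13, R15, Ip} → V_2 = -0.01301
Node n3: branches {R3, R4, R8, R9, R13, R14, R16, R17, R18, R19, R20} → V_3 = -0.0002750

R_eq = 6.078 Ω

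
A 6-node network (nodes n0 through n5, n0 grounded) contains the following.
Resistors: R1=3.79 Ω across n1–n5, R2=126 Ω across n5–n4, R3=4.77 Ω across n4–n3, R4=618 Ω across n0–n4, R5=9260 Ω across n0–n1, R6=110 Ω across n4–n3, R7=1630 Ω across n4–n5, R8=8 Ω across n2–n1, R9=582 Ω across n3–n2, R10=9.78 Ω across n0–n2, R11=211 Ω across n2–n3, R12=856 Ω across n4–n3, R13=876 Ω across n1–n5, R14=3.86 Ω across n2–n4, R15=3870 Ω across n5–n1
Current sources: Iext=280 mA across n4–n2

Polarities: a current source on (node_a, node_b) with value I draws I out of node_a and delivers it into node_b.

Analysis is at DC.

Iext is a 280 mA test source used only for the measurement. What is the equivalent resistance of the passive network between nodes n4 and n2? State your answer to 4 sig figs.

MNA unknowns: 5 node voltages V₁..V_5
R1: Y=0.2639 on G[1,5]
R2: Y=0.007937 on G[5,4]
R3: Y=0.2096 on G[4,3]
R4: Y=0.001618 on G[0,4]
R5: Y=0.0001080 on G[0,1]
R6: Y=0.009091 on G[4,3]
R7: Y=0.0006135 on G[4,5]
R8: Y=0.1250 on G[2,1]
R9: Y=0.001718 on G[3,2]
R10: Y=0.1022 on G[0,2]
R11: Y=0.004739 on G[2,3]
R12: Y=0.001168 on G[4,3]
R13: Y=0.001142 on G[1,5]
R14: Y=0.2591 on G[2,4]
R15: Y=0.0002584 on G[5,1]
Iext: z[4]−=0.28, z[2]+=0.28
solve → V1=-0.04738, V2=0.01593, V3=-0.9743, V4=-1.003, V5=-0.07723

R_eq = 3.640 Ω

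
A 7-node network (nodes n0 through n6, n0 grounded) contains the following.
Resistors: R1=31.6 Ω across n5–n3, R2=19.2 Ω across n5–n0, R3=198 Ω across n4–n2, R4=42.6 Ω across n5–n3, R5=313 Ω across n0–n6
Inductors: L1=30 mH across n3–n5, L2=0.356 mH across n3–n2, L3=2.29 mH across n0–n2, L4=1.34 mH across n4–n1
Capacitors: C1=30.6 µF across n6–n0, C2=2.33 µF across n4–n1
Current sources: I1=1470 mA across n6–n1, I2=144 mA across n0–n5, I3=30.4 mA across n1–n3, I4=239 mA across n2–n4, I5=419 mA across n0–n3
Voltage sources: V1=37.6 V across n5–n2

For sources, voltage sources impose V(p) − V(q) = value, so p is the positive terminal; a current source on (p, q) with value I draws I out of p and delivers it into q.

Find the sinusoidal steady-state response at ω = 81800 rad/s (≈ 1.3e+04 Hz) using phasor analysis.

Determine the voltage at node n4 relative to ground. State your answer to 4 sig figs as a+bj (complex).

333.8+0.1454j V

Element admittances at ω=81800 rad/s:
  Y(R1) = 0.03165+0.000j S between n5,n3
  Y(L1) = 0.000-0.0004075j S between n3,n5
  Y(C1) = 0.000+2.503j S between n6,n0
  I1: injects 1.47 A into n1 (from n6)
  Y(R2) = 0.05208+0.000j S between n5,n0
  Y(L2) = 0.000-0.03434j S between n3,n2
  Y(R3) = 0.005051+0.000j S between n4,n2
  Y(L3) = 0.000-0.005338j S between n0,n2
  Y(R4) = 0.02347+0.000j S between n5,n3
  Y(L4) = 0.000-0.009123j S between n4,n1
  I2: injects 0.144 A into n5 (from n0)
  I3: injects 0.0304 A into n3 (from n1)
  I4: injects 0.239 A into n4 (from n2)
  Y(C2) = 0.000+0.1906j S between n4,n1
  I5: injects 0.419 A into n3 (from n0)
  Y(R5) = 0.003195+0.000j S between n0,n6
  V1: constraint V(n5)−V(n2) = 37.6
Assemble and solve the 7×7 MNA system:
  V(n1)=333.8-7.788j  V(n2)=1.419+0.1454j  V(n3)=34.29+20.59j  V(n4)=333.8+0.1454j  V(n5)=39.02+0.1454j  V(n6)=-0.0007496+0.5873j
  i(V1)=-2.141+1.121j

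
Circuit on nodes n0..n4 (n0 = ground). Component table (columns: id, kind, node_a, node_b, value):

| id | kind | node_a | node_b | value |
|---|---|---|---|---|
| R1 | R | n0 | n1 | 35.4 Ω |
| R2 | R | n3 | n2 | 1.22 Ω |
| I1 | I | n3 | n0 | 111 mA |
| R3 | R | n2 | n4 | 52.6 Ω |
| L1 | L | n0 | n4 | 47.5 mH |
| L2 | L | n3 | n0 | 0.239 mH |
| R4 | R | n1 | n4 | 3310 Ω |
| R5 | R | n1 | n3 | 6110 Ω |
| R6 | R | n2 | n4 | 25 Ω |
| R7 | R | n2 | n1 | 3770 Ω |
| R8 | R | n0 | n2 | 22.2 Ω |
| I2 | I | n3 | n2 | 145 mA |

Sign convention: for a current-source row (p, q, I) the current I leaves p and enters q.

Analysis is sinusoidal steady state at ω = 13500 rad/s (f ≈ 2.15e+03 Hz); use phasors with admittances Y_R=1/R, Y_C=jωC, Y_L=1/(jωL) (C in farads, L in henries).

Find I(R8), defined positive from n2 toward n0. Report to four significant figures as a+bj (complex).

0.005320-0.01594j A

Element admittances at ω=13500 rad/s:
  Y(R1) = 0.02825+0.000j S between n0,n1
  Y(R2) = 0.8197+0.000j S between n3,n2
  I1: injects 0.111 A into n0 (from n3)
  Y(R3) = 0.01901+0.000j S between n2,n4
  Y(L1) = 0.000-0.001559j S between n0,n4
  Y(L2) = 0.000-0.3099j S between n3,n0
  Y(R4) = 0.0003021+0.000j S between n1,n4
  Y(R5) = 0.0001637+0.000j S between n1,n3
  Y(R6) = 0.04000+0.000j S between n2,n4
  Y(R7) = 0.0002653+0.000j S between n2,n1
  Y(R8) = 0.04505+0.000j S between n0,n2
  I2: injects 0.145 A into n2 (from n3)
Assemble and solve the 4×4 MNA system:
  V(n1)=0.002103-0.008985j  V(n2)=0.1181-0.3538j  V(n3)=-0.05288-0.3737j  V(n4)=0.1267-0.3487j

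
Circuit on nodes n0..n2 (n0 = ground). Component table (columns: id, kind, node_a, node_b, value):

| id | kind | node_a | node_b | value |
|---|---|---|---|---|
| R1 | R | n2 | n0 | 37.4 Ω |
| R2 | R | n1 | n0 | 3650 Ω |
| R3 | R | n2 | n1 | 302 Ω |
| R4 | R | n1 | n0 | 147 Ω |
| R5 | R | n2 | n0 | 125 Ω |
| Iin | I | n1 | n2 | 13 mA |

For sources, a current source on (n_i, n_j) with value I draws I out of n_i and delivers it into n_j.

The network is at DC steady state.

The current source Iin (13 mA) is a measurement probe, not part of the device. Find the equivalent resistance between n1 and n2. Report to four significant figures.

Element admittances at DC:
  Y(R1) = 0.02674 S between n2,n0
  Y(R2) = 0.0002740 S between n1,n0
  Y(R3) = 0.003311 S between n2,n1
  Y(R4) = 0.006803 S between n1,n0
  Y(R5) = 0.008000 S between n2,n0
  Iin: injects 0.013 A into n2 (from n1)
Assemble and solve the 2×2 MNA system:
  V(n1)=-1.175  V(n2)=0.2394

R_eq = 108.8 Ω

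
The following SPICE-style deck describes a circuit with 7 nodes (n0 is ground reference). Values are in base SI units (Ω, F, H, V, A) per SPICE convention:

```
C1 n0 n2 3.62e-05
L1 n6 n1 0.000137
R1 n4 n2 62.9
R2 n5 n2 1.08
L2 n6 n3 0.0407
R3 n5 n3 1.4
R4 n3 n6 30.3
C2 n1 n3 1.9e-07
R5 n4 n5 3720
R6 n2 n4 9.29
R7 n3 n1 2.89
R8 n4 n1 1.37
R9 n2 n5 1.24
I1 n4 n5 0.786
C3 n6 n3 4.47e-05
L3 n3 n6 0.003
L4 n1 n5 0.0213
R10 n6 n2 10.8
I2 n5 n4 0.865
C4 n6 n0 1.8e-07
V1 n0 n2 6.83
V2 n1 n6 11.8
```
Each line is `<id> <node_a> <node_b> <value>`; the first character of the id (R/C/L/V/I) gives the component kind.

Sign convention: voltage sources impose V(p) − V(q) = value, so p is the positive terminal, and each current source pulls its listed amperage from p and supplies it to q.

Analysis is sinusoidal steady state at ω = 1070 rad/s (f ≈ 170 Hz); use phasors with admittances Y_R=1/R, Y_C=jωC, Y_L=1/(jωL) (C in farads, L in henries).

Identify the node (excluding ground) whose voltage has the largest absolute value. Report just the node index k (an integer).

Apply KCL at each of the 6 non-ground nodes and solve the resulting linear system.
Node n1: branches {L1, C2, R7, R8, L4, V2} → V_1 = -1.834-2.402j
Node n2: branches {C1, R1, R2, R6, R9, R10, V1} → V_2 = -6.830+0.000j
Node n3: branches {L2, R3, R4, C2, R7, C3, L3} → V_3 = -6.378+1.251j
Node n4: branches {R1, R5, R6, R8, I1, I2} → V_4 = -2.466-2.054j
Node n5: branches {R2, R3, R5, R9, I1, L4, I2} → V_5 = -6.778+0.2764j
Node n6: branches {L1, L2, R4, C3, L3, R10, C4, V2} → V_6 = -13.63-2.402j
Source currents: i(V1)=0.0004627-0.2672j, i(V2)=-1.916+82.23j

6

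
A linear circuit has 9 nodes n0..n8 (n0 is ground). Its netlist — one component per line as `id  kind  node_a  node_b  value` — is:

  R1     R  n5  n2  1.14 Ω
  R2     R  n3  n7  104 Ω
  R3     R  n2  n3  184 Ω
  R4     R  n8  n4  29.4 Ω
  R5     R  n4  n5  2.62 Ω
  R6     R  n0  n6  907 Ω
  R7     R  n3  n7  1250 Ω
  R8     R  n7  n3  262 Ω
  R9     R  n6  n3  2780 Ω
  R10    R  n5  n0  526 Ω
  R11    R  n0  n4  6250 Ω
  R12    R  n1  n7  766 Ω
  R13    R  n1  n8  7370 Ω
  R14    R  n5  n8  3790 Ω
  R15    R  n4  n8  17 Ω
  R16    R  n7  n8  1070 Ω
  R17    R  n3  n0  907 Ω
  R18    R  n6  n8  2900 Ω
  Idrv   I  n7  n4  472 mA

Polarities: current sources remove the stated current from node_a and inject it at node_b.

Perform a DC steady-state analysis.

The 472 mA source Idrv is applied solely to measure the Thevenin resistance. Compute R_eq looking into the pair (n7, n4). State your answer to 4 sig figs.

Apply KCL at each of the 8 non-ground nodes and solve the resulting linear system.
Node n1: branches {R12, R13} → V_1 = -56.67
Node n2: branches {R1, R3} → V_2 = 21.77
Node n3: branches {R2, R3, R7, R8, R9, R17} → V_3 = -38.14
Node n4: branches {R4, R5, R11, R15, Idrv} → V_4 = 23.10
Node n5: branches {R1, R5, R10, R14} → V_5 = 22.14
Node n6: branches {R6, R9, R18} → V_6 = -3.390
Node n7: branches {R2, R7, R8, R12, R16, Idrv} → V_7 = -64.85
Node n8: branches {R4, R13, R14, R15, R16, R18} → V_8 = 22.02

R_eq = 186.3 Ω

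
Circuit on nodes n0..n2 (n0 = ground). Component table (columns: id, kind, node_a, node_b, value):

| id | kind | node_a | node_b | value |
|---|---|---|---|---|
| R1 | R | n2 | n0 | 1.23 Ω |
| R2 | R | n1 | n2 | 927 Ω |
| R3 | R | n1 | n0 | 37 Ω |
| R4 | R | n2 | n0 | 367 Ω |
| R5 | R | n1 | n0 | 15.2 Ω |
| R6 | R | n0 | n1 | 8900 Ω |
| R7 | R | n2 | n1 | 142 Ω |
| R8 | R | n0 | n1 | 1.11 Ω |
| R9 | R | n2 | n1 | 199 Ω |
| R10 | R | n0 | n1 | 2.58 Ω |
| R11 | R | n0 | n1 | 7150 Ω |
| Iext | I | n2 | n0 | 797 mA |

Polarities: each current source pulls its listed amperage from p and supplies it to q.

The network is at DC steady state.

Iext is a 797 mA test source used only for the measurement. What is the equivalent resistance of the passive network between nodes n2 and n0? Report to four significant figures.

R_eq = 1.207 Ω

Element admittances at DC:
  Y(R1) = 0.8130 S between n2,n0
  Y(R2) = 0.001079 S between n1,n2
  Y(R3) = 0.02703 S between n1,n0
  Y(R4) = 0.002725 S between n2,n0
  Y(R5) = 0.06579 S between n1,n0
  Y(R6) = 0.0001124 S between n0,n1
  Y(R7) = 0.007042 S between n2,n1
  Y(R8) = 0.9009 S between n0,n1
  Y(R9) = 0.005025 S between n2,n1
  Y(R10) = 0.3876 S between n0,n1
  Y(R11) = 0.0001399 S between n0,n1
  Iext: injects 0.797 A into n0 (from n2)
Assemble and solve the 2×2 MNA system:
  V(n1)=-0.009065  V(n2)=-0.9617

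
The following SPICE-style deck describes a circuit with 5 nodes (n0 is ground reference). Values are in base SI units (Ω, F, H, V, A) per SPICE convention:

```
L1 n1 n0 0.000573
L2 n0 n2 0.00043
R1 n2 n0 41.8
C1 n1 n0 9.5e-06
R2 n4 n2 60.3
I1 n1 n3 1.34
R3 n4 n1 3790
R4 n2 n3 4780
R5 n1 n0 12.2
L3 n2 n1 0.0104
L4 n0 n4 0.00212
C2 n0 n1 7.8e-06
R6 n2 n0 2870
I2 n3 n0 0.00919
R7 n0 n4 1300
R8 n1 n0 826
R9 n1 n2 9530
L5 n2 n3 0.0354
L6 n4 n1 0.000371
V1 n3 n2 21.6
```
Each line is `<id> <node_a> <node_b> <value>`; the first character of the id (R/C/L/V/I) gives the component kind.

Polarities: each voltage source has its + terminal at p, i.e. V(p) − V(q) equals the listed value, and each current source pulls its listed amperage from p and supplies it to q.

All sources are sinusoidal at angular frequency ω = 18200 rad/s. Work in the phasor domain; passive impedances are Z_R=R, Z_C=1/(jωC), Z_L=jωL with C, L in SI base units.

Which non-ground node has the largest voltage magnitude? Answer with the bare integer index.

Apply KCL at each of the 4 non-ground nodes and solve the resulting linear system.
Node n1: branches {L1, C1, I1, R3, R5, L3, C2, R8, R9, L6} → V_1 = -2.142+5.477j
Node n2: branches {L2, R1, R2, R4, L3, R6, R9, L5, V1} → V_2 = 2.135+9.285j
Node n3: branches {I1, R4, I2, L5, V1} → V_3 = 23.74+9.285j
Node n4: branches {R2, R3, L4, R7, L6} → V_4 = -2.202+5.085j
Source currents: i(V1)=1.326+0.03353j

3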